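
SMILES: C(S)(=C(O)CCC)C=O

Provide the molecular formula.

C6H10O2S

Heavy atoms from the SMILES: 6 C, 2 O, 1 S.
Implicit hydrogens by atom environment:
  2 × C: 2 H each → 4
  2 × C: no H
  1 × C: 3 H
  1 × C: 1 H
  1 × O: 1 H
  1 × O: no H
  1 × S: 1 H
  Total hydrogens = 10.
Molecular formula: C6H10O2S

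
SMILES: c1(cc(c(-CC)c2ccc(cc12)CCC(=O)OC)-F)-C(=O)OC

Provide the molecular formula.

C18H19FO4

Heavy atoms from the SMILES: 18 C, 1 F, 4 O.
Implicit hydrogens by atom environment:
  6 × C (aromatic): no H
  4 × C (aromatic): 1 H each → 4
  4 × O: no H
  3 × C: 3 H each → 9
  3 × C: 2 H each → 6
  2 × C: no H
  1 × F: no H
  Total hydrogens = 19.
Molecular formula: C18H19FO4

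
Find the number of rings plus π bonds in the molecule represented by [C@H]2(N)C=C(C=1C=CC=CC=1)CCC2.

Molecular formula from the SMILES: C12H15N.
DoU = (2C + 2 + N − H − X)/2 = (2·12 + 2 + 1 − 15 − 0)/2 = 12/2 = 6.
(Structurally: 2 ring(s) + 4 π bond(s) = 6.)

6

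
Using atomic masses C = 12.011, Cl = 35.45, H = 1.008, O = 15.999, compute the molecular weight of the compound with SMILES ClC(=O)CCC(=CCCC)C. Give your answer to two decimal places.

174.67

Molecular formula: C9H15ClO.
M = 9×12.011 + 1×35.45 + 15×1.008 + 1×15.999 = 174.67 g/mol.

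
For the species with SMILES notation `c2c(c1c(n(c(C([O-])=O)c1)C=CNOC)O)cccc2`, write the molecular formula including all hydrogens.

Heavy atoms from the SMILES: 14 C, 2 N, 4 O.
Implicit hydrogens by atom environment:
  6 × C (aromatic): 1 H each → 6
  4 × C (aromatic): no H
  2 × C: 1 H each → 2
  2 × O: no H
  1 × C: 3 H
  1 × C: no H
  1 × N: 1 H
  1 × N (aromatic): no H
  1 × O: 1 H
  1 × O (charge -1): no H
  Total hydrogens = 13.
Net charge -1.
Molecular formula: C14H13N2O4-

C14H13N2O4-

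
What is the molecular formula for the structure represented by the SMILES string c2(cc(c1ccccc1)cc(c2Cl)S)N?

Heavy atoms from the SMILES: 12 C, 1 Cl, 1 N, 1 S.
Implicit hydrogens by atom environment:
  7 × C (aromatic): 1 H each → 7
  5 × C (aromatic): no H
  1 × Cl: no H
  1 × N: 2 H
  1 × S: 1 H
  Total hydrogens = 10.
Molecular formula: C12H10ClNS

C12H10ClNS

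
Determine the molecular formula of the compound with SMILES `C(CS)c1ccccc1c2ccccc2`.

Heavy atoms from the SMILES: 14 C, 1 S.
Implicit hydrogens by atom environment:
  9 × C (aromatic): 1 H each → 9
  3 × C (aromatic): no H
  2 × C: 2 H each → 4
  1 × S: 1 H
  Total hydrogens = 14.
Molecular formula: C14H14S

C14H14S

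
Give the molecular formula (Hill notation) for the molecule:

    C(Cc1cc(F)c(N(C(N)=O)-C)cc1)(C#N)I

Heavy atoms from the SMILES: 11 C, 1 F, 1 I, 3 N, 1 O.
Implicit hydrogens by atom environment:
  3 × C (aromatic): 1 H each → 3
  3 × C (aromatic): no H
  2 × C: no H
  2 × N: no H
  1 × C: 3 H
  1 × C: 2 H
  1 × C: 1 H
  1 × F: no H
  1 × I: no H
  1 × N: 2 H
  1 × O: no H
  Total hydrogens = 11.
Molecular formula: C11H11FIN3O

C11H11FIN3O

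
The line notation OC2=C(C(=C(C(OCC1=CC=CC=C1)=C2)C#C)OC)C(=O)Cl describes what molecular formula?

Heavy atoms from the SMILES: 17 C, 1 Cl, 4 O.
Implicit hydrogens by atom environment:
  6 × C (aromatic): 1 H each → 6
  6 × C (aromatic): no H
  3 × O: no H
  2 × C: no H
  1 × C: 3 H
  1 × C: 2 H
  1 × C: 1 H
  1 × Cl: no H
  1 × O: 1 H
  Total hydrogens = 13.
Molecular formula: C17H13ClO4

C17H13ClO4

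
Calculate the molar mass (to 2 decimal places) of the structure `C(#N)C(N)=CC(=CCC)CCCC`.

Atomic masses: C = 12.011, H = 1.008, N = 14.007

178.28

Molecular formula: C11H18N2.
M = 11×12.011 + 18×1.008 + 2×14.007 = 178.28 g/mol.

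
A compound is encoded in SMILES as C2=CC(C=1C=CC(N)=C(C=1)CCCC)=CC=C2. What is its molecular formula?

Heavy atoms from the SMILES: 16 C, 1 N.
Implicit hydrogens by atom environment:
  8 × C (aromatic): 1 H each → 8
  4 × C (aromatic): no H
  3 × C: 2 H each → 6
  1 × C: 3 H
  1 × N: 2 H
  Total hydrogens = 19.
Molecular formula: C16H19N

C16H19N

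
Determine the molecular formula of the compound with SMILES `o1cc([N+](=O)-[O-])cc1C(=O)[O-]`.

Heavy atoms from the SMILES: 5 C, 1 N, 5 O.
Implicit hydrogens by atom environment:
  2 × C (aromatic): 1 H each → 2
  2 × C (aromatic): no H
  2 × O: no H
  2 × O (charge -1): no H
  1 × C: no H
  1 × N (charge +1): no H
  1 × O (aromatic): no H
  Total hydrogens = 2.
Net charge -1.
Molecular formula: C5H2NO5-

C5H2NO5-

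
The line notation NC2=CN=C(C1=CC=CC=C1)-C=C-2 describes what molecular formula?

Heavy atoms from the SMILES: 11 C, 2 N.
Implicit hydrogens by atom environment:
  8 × C (aromatic): 1 H each → 8
  3 × C (aromatic): no H
  1 × N: 2 H
  1 × N (aromatic): no H
  Total hydrogens = 10.
Molecular formula: C11H10N2

C11H10N2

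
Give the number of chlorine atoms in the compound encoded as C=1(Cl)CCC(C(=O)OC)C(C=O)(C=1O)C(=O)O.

1

The symbol for chlorine appears 1 time in the SMILES.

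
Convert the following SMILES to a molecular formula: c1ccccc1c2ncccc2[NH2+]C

Heavy atoms from the SMILES: 12 C, 2 N.
Implicit hydrogens by atom environment:
  8 × C (aromatic): 1 H each → 8
  3 × C (aromatic): no H
  1 × C: 3 H
  1 × N (charge +1): 2 H
  1 × N (aromatic): no H
  Total hydrogens = 13.
Net charge +1.
Molecular formula: C12H13N2+

C12H13N2+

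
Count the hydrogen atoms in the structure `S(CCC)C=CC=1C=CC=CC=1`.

14

Hydrogens are implicit in SMILES; fill each atom to its normal valence:
  5 × C (aromatic): 1 H each → 5
  2 × C: 2 H each → 4
  2 × C: 1 H each → 2
  1 × C: 3 H
  1 × C (aromatic): no H
  1 × S: no H
  Total hydrogens = 14.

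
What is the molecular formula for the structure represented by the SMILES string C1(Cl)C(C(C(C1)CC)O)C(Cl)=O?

Heavy atoms from the SMILES: 8 C, 2 Cl, 2 O.
Implicit hydrogens by atom environment:
  4 × C: 1 H each → 4
  2 × C: 2 H each → 4
  2 × Cl: no H
  1 × C: 3 H
  1 × C: no H
  1 × O: 1 H
  1 × O: no H
  Total hydrogens = 12.
Molecular formula: C8H12Cl2O2

C8H12Cl2O2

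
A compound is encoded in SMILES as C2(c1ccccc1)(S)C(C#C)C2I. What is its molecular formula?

Heavy atoms from the SMILES: 11 C, 1 I, 1 S.
Implicit hydrogens by atom environment:
  5 × C (aromatic): 1 H each → 5
  3 × C: 1 H each → 3
  2 × C: no H
  1 × C (aromatic): no H
  1 × I: no H
  1 × S: 1 H
  Total hydrogens = 9.
Molecular formula: C11H9IS

C11H9IS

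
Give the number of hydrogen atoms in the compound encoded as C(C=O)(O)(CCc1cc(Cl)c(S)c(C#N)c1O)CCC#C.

Hydrogens are implicit in SMILES; fill each atom to its normal valence:
  5 × C (aromatic): no H
  4 × C: 2 H each → 8
  3 × C: no H
  2 × C: 1 H each → 2
  2 × O: 1 H each → 2
  1 × C (aromatic): 1 H
  1 × Cl: no H
  1 × N: no H
  1 × O: no H
  1 × S: 1 H
  Total hydrogens = 14.

14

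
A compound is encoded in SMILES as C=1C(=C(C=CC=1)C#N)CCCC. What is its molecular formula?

C11H13N

Heavy atoms from the SMILES: 11 C, 1 N.
Implicit hydrogens by atom environment:
  4 × C (aromatic): 1 H each → 4
  3 × C: 2 H each → 6
  2 × C (aromatic): no H
  1 × C: 3 H
  1 × C: no H
  1 × N: no H
  Total hydrogens = 13.
Molecular formula: C11H13N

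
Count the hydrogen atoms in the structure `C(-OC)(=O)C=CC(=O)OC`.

8

Hydrogens are implicit in SMILES; fill each atom to its normal valence:
  4 × O: no H
  2 × C: 3 H each → 6
  2 × C: 1 H each → 2
  2 × C: no H
  Total hydrogens = 8.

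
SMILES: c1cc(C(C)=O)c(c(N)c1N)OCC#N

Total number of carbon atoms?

10

The symbol for carbon appears 10 times in the SMILES. Lowercase c denotes aromatic carbon and counts toward C.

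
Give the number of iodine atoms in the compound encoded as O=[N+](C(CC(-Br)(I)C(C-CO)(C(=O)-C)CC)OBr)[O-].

The symbol for iodine appears 1 time in the SMILES.

1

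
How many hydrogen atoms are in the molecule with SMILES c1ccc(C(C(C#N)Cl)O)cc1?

Hydrogens are implicit in SMILES; fill each atom to its normal valence:
  5 × C (aromatic): 1 H each → 5
  2 × C: 1 H each → 2
  1 × C (aromatic): no H
  1 × C: no H
  1 × Cl: no H
  1 × N: no H
  1 × O: 1 H
  Total hydrogens = 8.

8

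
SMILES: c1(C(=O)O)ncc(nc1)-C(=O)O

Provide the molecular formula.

C6H4N2O4

Heavy atoms from the SMILES: 6 C, 2 N, 4 O.
Implicit hydrogens by atom environment:
  2 × C (aromatic): 1 H each → 2
  2 × C (aromatic): no H
  2 × C: no H
  2 × N (aromatic): no H
  2 × O: 1 H each → 2
  2 × O: no H
  Total hydrogens = 4.
Molecular formula: C6H4N2O4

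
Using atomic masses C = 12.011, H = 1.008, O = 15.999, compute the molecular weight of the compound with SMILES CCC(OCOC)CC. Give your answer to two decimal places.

132.20

Molecular formula: C7H16O2.
M = 7×12.011 + 16×1.008 + 2×15.999 = 132.20 g/mol.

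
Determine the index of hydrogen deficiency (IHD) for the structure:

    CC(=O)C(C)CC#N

Molecular formula from the SMILES: C6H9NO.
DoU = (2C + 2 + N − H − X)/2 = (2·6 + 2 + 1 − 9 − 0)/2 = 6/2 = 3.
(Structurally: 0 ring(s) + 3 π bond(s) = 3.)

3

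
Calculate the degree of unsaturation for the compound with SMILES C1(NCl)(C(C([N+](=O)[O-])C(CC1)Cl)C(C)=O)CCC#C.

Molecular formula from the SMILES: C12H16Cl2N2O3.
DoU = (2C + 2 + N − H − X)/2 = (2·12 + 2 + 2 − 16 − 2)/2 = 10/2 = 5.
(Structurally: 1 ring(s) + 4 π bond(s) = 5.)

5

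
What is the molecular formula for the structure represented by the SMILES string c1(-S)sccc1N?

C4H5NS2

Heavy atoms from the SMILES: 4 C, 1 N, 2 S.
Implicit hydrogens by atom environment:
  2 × C (aromatic): 1 H each → 2
  2 × C (aromatic): no H
  1 × N: 2 H
  1 × S: 1 H
  1 × S (aromatic): no H
  Total hydrogens = 5.
Molecular formula: C4H5NS2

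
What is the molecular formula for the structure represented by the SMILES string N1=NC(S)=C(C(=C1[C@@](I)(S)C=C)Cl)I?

Heavy atoms from the SMILES: 7 C, 1 Cl, 2 I, 2 N, 2 S.
Implicit hydrogens by atom environment:
  4 × C (aromatic): no H
  2 × I: no H
  2 × N (aromatic): no H
  2 × S: 1 H each → 2
  1 × C: 2 H
  1 × C: 1 H
  1 × C: no H
  1 × Cl: no H
  Total hydrogens = 5.
Molecular formula: C7H5ClI2N2S2

C7H5ClI2N2S2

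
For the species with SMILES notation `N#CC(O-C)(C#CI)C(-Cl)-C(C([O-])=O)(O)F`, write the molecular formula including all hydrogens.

C8H5ClFINO4-

Heavy atoms from the SMILES: 8 C, 1 Cl, 1 F, 1 I, 1 N, 4 O.
Implicit hydrogens by atom environment:
  6 × C: no H
  2 × O: no H
  1 × C: 3 H
  1 × C: 1 H
  1 × Cl: no H
  1 × F: no H
  1 × I: no H
  1 × N: no H
  1 × O: 1 H
  1 × O (charge -1): no H
  Total hydrogens = 5.
Net charge -1.
Molecular formula: C8H5ClFINO4-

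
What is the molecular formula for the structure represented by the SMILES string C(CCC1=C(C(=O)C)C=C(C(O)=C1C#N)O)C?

Heavy atoms from the SMILES: 13 C, 1 N, 3 O.
Implicit hydrogens by atom environment:
  5 × C (aromatic): no H
  3 × C: 2 H each → 6
  2 × C: 3 H each → 6
  2 × C: no H
  2 × O: 1 H each → 2
  1 × C (aromatic): 1 H
  1 × N: no H
  1 × O: no H
  Total hydrogens = 15.
Molecular formula: C13H15NO3

C13H15NO3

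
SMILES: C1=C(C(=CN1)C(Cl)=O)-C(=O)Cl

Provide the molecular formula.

Heavy atoms from the SMILES: 6 C, 2 Cl, 1 N, 2 O.
Implicit hydrogens by atom environment:
  2 × C (aromatic): 1 H each → 2
  2 × C (aromatic): no H
  2 × C: no H
  2 × Cl: no H
  2 × O: no H
  1 × N (aromatic): 1 H
  Total hydrogens = 3.
Molecular formula: C6H3Cl2NO2

C6H3Cl2NO2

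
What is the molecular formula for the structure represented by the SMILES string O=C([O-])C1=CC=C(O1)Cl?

Heavy atoms from the SMILES: 5 C, 1 Cl, 3 O.
Implicit hydrogens by atom environment:
  2 × C (aromatic): 1 H each → 2
  2 × C (aromatic): no H
  1 × C: no H
  1 × Cl: no H
  1 × O (aromatic): no H
  1 × O: no H
  1 × O (charge -1): no H
  Total hydrogens = 2.
Net charge -1.
Molecular formula: C5H2ClO3-

C5H2ClO3-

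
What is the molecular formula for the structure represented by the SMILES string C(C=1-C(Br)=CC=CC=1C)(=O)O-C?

C9H9BrO2

Heavy atoms from the SMILES: 1 Br, 9 C, 2 O.
Implicit hydrogens by atom environment:
  3 × C (aromatic): 1 H each → 3
  3 × C (aromatic): no H
  2 × C: 3 H each → 6
  2 × O: no H
  1 × Br: no H
  1 × C: no H
  Total hydrogens = 9.
Molecular formula: C9H9BrO2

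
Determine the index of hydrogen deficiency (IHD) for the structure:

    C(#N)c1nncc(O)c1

Molecular formula from the SMILES: C5H3N3O.
DoU = (2C + 2 + N − H − X)/2 = (2·5 + 2 + 3 − 3 − 0)/2 = 12/2 = 6.
(Structurally: 1 ring(s) + 5 π bond(s) = 6.)

6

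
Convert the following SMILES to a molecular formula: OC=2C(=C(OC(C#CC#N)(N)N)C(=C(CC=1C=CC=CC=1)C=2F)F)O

Heavy atoms from the SMILES: 17 C, 2 F, 3 N, 3 O.
Implicit hydrogens by atom environment:
  7 × C (aromatic): no H
  5 × C (aromatic): 1 H each → 5
  4 × C: no H
  2 × F: no H
  2 × N: 2 H each → 4
  2 × O: 1 H each → 2
  1 × C: 2 H
  1 × N: no H
  1 × O: no H
  Total hydrogens = 13.
Molecular formula: C17H13F2N3O3

C17H13F2N3O3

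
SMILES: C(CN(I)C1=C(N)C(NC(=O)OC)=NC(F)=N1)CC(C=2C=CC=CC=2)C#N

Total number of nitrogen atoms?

6

The symbol for nitrogen appears 6 times in the SMILES.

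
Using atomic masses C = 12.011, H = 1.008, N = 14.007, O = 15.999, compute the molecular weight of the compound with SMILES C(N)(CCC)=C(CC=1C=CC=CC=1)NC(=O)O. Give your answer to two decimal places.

Molecular formula: C13H18N2O2.
M = 13×12.011 + 18×1.008 + 2×14.007 + 2×15.999 = 234.30 g/mol.

234.30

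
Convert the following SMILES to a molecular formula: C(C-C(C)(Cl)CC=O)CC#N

Heavy atoms from the SMILES: 8 C, 1 Cl, 1 N, 1 O.
Implicit hydrogens by atom environment:
  4 × C: 2 H each → 8
  2 × C: no H
  1 × C: 3 H
  1 × C: 1 H
  1 × Cl: no H
  1 × N: no H
  1 × O: no H
  Total hydrogens = 12.
Molecular formula: C8H12ClNO

C8H12ClNO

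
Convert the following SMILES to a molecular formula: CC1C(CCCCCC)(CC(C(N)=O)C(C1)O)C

Heavy atoms from the SMILES: 15 C, 1 N, 2 O.
Implicit hydrogens by atom environment:
  7 × C: 2 H each → 14
  3 × C: 3 H each → 9
  3 × C: 1 H each → 3
  2 × C: no H
  1 × N: 2 H
  1 × O: 1 H
  1 × O: no H
  Total hydrogens = 29.
Molecular formula: C15H29NO2

C15H29NO2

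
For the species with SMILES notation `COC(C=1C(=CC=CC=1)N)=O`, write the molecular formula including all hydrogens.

C8H9NO2

Heavy atoms from the SMILES: 8 C, 1 N, 2 O.
Implicit hydrogens by atom environment:
  4 × C (aromatic): 1 H each → 4
  2 × C (aromatic): no H
  2 × O: no H
  1 × C: 3 H
  1 × C: no H
  1 × N: 2 H
  Total hydrogens = 9.
Molecular formula: C8H9NO2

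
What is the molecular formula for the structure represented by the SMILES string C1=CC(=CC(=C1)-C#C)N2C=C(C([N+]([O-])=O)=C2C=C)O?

C14H10N2O3

Heavy atoms from the SMILES: 14 C, 2 N, 3 O.
Implicit hydrogens by atom environment:
  5 × C (aromatic): 1 H each → 5
  5 × C (aromatic): no H
  2 × C: 1 H each → 2
  1 × C: 2 H
  1 × C: no H
  1 × N (aromatic): no H
  1 × N (charge +1): no H
  1 × O: 1 H
  1 × O: no H
  1 × O (charge -1): no H
  Total hydrogens = 10.
Molecular formula: C14H10N2O3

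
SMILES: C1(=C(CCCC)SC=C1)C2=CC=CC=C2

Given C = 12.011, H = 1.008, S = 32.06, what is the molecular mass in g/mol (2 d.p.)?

Molecular formula: C14H16S.
M = 14×12.011 + 16×1.008 + 1×32.06 = 216.34 g/mol.

216.34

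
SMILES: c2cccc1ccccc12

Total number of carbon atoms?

The symbol for carbon appears 10 times in the SMILES. Lowercase c denotes aromatic carbon and counts toward C.

10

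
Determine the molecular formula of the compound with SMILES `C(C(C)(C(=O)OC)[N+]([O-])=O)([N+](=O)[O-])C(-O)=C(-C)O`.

C8H12N2O8

Heavy atoms from the SMILES: 8 C, 2 N, 8 O.
Implicit hydrogens by atom environment:
  4 × C: no H
  4 × O: no H
  3 × C: 3 H each → 9
  2 × N (charge +1): no H
  2 × O: 1 H each → 2
  2 × O (charge -1): no H
  1 × C: 1 H
  Total hydrogens = 12.
Molecular formula: C8H12N2O8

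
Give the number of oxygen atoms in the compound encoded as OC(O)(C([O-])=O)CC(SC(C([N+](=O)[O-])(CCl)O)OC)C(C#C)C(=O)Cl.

9

The symbol for oxygen appears 9 times in the SMILES.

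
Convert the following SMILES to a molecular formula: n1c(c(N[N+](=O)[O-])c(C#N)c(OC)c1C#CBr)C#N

Heavy atoms from the SMILES: 1 Br, 10 C, 5 N, 3 O.
Implicit hydrogens by atom environment:
  5 × C (aromatic): no H
  4 × C: no H
  2 × N: no H
  2 × O: no H
  1 × Br: no H
  1 × C: 3 H
  1 × N: 1 H
  1 × N (aromatic): no H
  1 × N (charge +1): no H
  1 × O (charge -1): no H
  Total hydrogens = 4.
Molecular formula: C10H4BrN5O3

C10H4BrN5O3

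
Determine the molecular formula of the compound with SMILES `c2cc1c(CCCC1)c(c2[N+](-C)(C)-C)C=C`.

Heavy atoms from the SMILES: 15 C, 1 N.
Implicit hydrogens by atom environment:
  5 × C: 2 H each → 10
  4 × C (aromatic): no H
  3 × C: 3 H each → 9
  2 × C (aromatic): 1 H each → 2
  1 × C: 1 H
  1 × N (charge +1): no H
  Total hydrogens = 22.
Net charge +1.
Molecular formula: C15H22N+

C15H22N+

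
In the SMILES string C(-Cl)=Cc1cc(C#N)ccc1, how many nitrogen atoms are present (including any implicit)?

1

The symbol for nitrogen appears 1 time in the SMILES.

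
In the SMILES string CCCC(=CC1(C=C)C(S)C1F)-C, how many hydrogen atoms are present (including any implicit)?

Hydrogens are implicit in SMILES; fill each atom to its normal valence:
  4 × C: 1 H each → 4
  3 × C: 2 H each → 6
  2 × C: 3 H each → 6
  2 × C: no H
  1 × F: no H
  1 × S: 1 H
  Total hydrogens = 17.

17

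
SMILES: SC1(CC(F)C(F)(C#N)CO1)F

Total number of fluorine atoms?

3

The symbol for fluorine appears 3 times in the SMILES.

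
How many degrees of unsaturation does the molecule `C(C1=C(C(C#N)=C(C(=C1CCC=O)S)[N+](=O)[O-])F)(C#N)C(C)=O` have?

11

Molecular formula from the SMILES: C14H10FN3O4S.
DoU = (2C + 2 + N − H − X)/2 = (2·14 + 2 + 3 − 10 − 1)/2 = 22/2 = 11.
(Structurally: 1 ring(s) + 10 π bond(s) = 11.)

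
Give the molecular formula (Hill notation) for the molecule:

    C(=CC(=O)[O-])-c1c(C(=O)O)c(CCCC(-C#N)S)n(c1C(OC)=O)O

Heavy atoms from the SMILES: 15 C, 2 N, 7 O, 1 S.
Implicit hydrogens by atom environment:
  4 × C (aromatic): no H
  4 × C: no H
  4 × O: no H
  3 × C: 2 H each → 6
  3 × C: 1 H each → 3
  2 × O: 1 H each → 2
  1 × C: 3 H
  1 × N (aromatic): no H
  1 × N: no H
  1 × O (charge -1): no H
  1 × S: 1 H
  Total hydrogens = 15.
Net charge -1.
Molecular formula: C15H15N2O7S-

C15H15N2O7S-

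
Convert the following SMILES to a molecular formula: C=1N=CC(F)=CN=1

C4H3FN2

Heavy atoms from the SMILES: 4 C, 1 F, 2 N.
Implicit hydrogens by atom environment:
  3 × C (aromatic): 1 H each → 3
  2 × N (aromatic): no H
  1 × C (aromatic): no H
  1 × F: no H
  Total hydrogens = 3.
Molecular formula: C4H3FN2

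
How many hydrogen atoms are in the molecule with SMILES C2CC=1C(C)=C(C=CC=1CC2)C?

16

Hydrogens are implicit in SMILES; fill each atom to its normal valence:
  4 × C: 2 H each → 8
  4 × C (aromatic): no H
  2 × C: 3 H each → 6
  2 × C (aromatic): 1 H each → 2
  Total hydrogens = 16.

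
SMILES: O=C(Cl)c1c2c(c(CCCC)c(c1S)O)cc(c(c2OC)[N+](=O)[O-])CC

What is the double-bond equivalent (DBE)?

Molecular formula from the SMILES: C18H20ClNO5S.
DoU = (2C + 2 + N − H − X)/2 = (2·18 + 2 + 1 − 20 − 1)/2 = 18/2 = 9.
(Structurally: 2 ring(s) + 7 π bond(s) = 9.)

9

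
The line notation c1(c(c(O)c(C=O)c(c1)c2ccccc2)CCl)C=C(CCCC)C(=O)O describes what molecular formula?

C21H21ClO4

Heavy atoms from the SMILES: 21 C, 1 Cl, 4 O.
Implicit hydrogens by atom environment:
  6 × C (aromatic): 1 H each → 6
  6 × C (aromatic): no H
  4 × C: 2 H each → 8
  2 × C: 1 H each → 2
  2 × C: no H
  2 × O: 1 H each → 2
  2 × O: no H
  1 × C: 3 H
  1 × Cl: no H
  Total hydrogens = 21.
Molecular formula: C21H21ClO4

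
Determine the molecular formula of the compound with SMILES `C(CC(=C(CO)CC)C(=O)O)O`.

Heavy atoms from the SMILES: 8 C, 4 O.
Implicit hydrogens by atom environment:
  4 × C: 2 H each → 8
  3 × C: no H
  3 × O: 1 H each → 3
  1 × C: 3 H
  1 × O: no H
  Total hydrogens = 14.
Molecular formula: C8H14O4

C8H14O4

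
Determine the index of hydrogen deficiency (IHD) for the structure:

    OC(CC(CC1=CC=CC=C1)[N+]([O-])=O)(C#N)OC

Molecular formula from the SMILES: C12H14N2O4.
DoU = (2C + 2 + N − H − X)/2 = (2·12 + 2 + 2 − 14 − 0)/2 = 14/2 = 7.
(Structurally: 1 ring(s) + 6 π bond(s) = 7.)

7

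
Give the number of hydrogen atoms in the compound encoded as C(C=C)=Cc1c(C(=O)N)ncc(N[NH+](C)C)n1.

Hydrogens are implicit in SMILES; fill each atom to its normal valence:
  3 × C: 1 H each → 3
  3 × C (aromatic): no H
  2 × C: 3 H each → 6
  2 × N (aromatic): no H
  1 × C: 2 H
  1 × C (aromatic): 1 H
  1 × C: no H
  1 × N: 2 H
  1 × N: 1 H
  1 × N (charge +1): 1 H
  1 × O: no H
  Total hydrogens = 16.

16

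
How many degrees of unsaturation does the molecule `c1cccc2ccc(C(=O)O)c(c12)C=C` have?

9

Molecular formula from the SMILES: C13H10O2.
DoU = (2C + 2 + N − H − X)/2 = (2·13 + 2 + 0 − 10 − 0)/2 = 18/2 = 9.
(Structurally: 2 ring(s) + 7 π bond(s) = 9.)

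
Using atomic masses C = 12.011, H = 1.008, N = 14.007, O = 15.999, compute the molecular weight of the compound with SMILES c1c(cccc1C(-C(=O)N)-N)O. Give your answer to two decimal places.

Molecular formula: C8H10N2O2.
M = 8×12.011 + 10×1.008 + 2×14.007 + 2×15.999 = 166.18 g/mol.

166.18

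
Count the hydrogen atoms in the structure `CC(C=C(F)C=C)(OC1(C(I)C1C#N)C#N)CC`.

14

Hydrogens are implicit in SMILES; fill each atom to its normal valence:
  5 × C: no H
  4 × C: 1 H each → 4
  2 × C: 3 H each → 6
  2 × C: 2 H each → 4
  2 × N: no H
  1 × F: no H
  1 × I: no H
  1 × O: no H
  Total hydrogens = 14.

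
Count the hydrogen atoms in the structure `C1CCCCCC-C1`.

Hydrogens are implicit in SMILES; fill each atom to its normal valence:
  8 × C: 2 H each → 16
  Total hydrogens = 16.

16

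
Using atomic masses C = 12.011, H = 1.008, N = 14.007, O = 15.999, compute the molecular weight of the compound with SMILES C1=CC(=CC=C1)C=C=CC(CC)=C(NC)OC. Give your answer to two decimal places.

229.32

Molecular formula: C15H19NO.
M = 15×12.011 + 19×1.008 + 1×14.007 + 1×15.999 = 229.32 g/mol.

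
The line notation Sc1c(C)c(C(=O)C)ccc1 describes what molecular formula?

Heavy atoms from the SMILES: 9 C, 1 O, 1 S.
Implicit hydrogens by atom environment:
  3 × C (aromatic): 1 H each → 3
  3 × C (aromatic): no H
  2 × C: 3 H each → 6
  1 × C: no H
  1 × O: no H
  1 × S: 1 H
  Total hydrogens = 10.
Molecular formula: C9H10OS

C9H10OS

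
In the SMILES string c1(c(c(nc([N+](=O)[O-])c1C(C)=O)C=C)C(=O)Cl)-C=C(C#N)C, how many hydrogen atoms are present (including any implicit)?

10

Hydrogens are implicit in SMILES; fill each atom to its normal valence:
  5 × C (aromatic): no H
  4 × C: no H
  3 × O: no H
  2 × C: 3 H each → 6
  2 × C: 1 H each → 2
  1 × C: 2 H
  1 × Cl: no H
  1 × N (aromatic): no H
  1 × N (charge +1): no H
  1 × N: no H
  1 × O (charge -1): no H
  Total hydrogens = 10.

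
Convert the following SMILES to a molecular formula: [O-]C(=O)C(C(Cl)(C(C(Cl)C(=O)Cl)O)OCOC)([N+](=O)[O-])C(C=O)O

C10H11Cl3NO10-

Heavy atoms from the SMILES: 10 C, 3 Cl, 1 N, 10 O.
Implicit hydrogens by atom environment:
  6 × O: no H
  4 × C: 1 H each → 4
  4 × C: no H
  3 × Cl: no H
  2 × O: 1 H each → 2
  2 × O (charge -1): no H
  1 × C: 3 H
  1 × C: 2 H
  1 × N (charge +1): no H
  Total hydrogens = 11.
Net charge -1.
Molecular formula: C10H11Cl3NO10-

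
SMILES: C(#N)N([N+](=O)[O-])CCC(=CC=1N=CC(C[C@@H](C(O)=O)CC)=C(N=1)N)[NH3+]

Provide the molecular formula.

Heavy atoms from the SMILES: 14 C, 7 N, 4 O.
Implicit hydrogens by atom environment:
  4 × C: 2 H each → 8
  3 × C (aromatic): no H
  3 × C: no H
  2 × C: 1 H each → 2
  2 × N (aromatic): no H
  2 × N: no H
  2 × O: no H
  1 × C: 3 H
  1 × C (aromatic): 1 H
  1 × N (charge +1): 3 H
  1 × N: 2 H
  1 × N (charge +1): no H
  1 × O: 1 H
  1 × O (charge -1): no H
  Total hydrogens = 20.
Net charge +1.
Molecular formula: C14H20N7O4+

C14H20N7O4+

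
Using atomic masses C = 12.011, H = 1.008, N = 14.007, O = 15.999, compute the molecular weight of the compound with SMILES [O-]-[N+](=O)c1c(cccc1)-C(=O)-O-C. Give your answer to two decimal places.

181.15

Molecular formula: C8H7NO4.
M = 8×12.011 + 7×1.008 + 1×14.007 + 4×15.999 = 181.15 g/mol.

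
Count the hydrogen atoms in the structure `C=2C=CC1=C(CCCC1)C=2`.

12

Hydrogens are implicit in SMILES; fill each atom to its normal valence:
  4 × C: 2 H each → 8
  4 × C (aromatic): 1 H each → 4
  2 × C (aromatic): no H
  Total hydrogens = 12.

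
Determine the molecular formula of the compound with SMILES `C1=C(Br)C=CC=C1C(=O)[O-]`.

Heavy atoms from the SMILES: 1 Br, 7 C, 2 O.
Implicit hydrogens by atom environment:
  4 × C (aromatic): 1 H each → 4
  2 × C (aromatic): no H
  1 × Br: no H
  1 × C: no H
  1 × O: no H
  1 × O (charge -1): no H
  Total hydrogens = 4.
Net charge -1.
Molecular formula: C7H4BrO2-

C7H4BrO2-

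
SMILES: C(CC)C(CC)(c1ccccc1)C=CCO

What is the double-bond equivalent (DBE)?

Molecular formula from the SMILES: C15H22O.
DoU = (2C + 2 + N − H − X)/2 = (2·15 + 2 + 0 − 22 − 0)/2 = 10/2 = 5.
(Structurally: 1 ring(s) + 4 π bond(s) = 5.)

5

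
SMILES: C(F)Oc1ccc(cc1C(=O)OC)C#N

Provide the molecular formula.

C10H8FNO3

Heavy atoms from the SMILES: 10 C, 1 F, 1 N, 3 O.
Implicit hydrogens by atom environment:
  3 × C (aromatic): 1 H each → 3
  3 × C (aromatic): no H
  3 × O: no H
  2 × C: no H
  1 × C: 3 H
  1 × C: 2 H
  1 × F: no H
  1 × N: no H
  Total hydrogens = 8.
Molecular formula: C10H8FNO3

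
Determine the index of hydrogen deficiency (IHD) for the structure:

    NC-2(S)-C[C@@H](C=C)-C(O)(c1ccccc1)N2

6

Molecular formula from the SMILES: C12H16N2OS.
DoU = (2C + 2 + N − H − X)/2 = (2·12 + 2 + 2 − 16 − 0)/2 = 12/2 = 6.
(Structurally: 2 ring(s) + 4 π bond(s) = 6.)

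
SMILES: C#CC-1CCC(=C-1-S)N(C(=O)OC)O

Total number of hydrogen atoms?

Hydrogens are implicit in SMILES; fill each atom to its normal valence:
  4 × C: no H
  2 × C: 2 H each → 4
  2 × C: 1 H each → 2
  2 × O: no H
  1 × C: 3 H
  1 × N: no H
  1 × O: 1 H
  1 × S: 1 H
  Total hydrogens = 11.

11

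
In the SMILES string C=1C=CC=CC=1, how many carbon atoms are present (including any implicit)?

6

The symbol for carbon appears 6 times in the SMILES.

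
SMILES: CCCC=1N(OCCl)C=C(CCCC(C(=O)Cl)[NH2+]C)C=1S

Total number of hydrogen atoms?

Hydrogens are implicit in SMILES; fill each atom to its normal valence:
  6 × C: 2 H each → 12
  3 × C (aromatic): no H
  2 × C: 3 H each → 6
  2 × Cl: no H
  2 × O: no H
  1 × C (aromatic): 1 H
  1 × C: 1 H
  1 × C: no H
  1 × N (charge +1): 2 H
  1 × N (aromatic): no H
  1 × S: 1 H
  Total hydrogens = 23.

23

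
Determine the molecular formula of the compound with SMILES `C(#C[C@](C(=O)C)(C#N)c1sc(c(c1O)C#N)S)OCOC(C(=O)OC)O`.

C15H12N2O7S2

Heavy atoms from the SMILES: 15 C, 2 N, 7 O, 2 S.
Implicit hydrogens by atom environment:
  7 × C: no H
  5 × O: no H
  4 × C (aromatic): no H
  2 × C: 3 H each → 6
  2 × N: no H
  2 × O: 1 H each → 2
  1 × C: 2 H
  1 × C: 1 H
  1 × S: 1 H
  1 × S (aromatic): no H
  Total hydrogens = 12.
Molecular formula: C15H12N2O7S2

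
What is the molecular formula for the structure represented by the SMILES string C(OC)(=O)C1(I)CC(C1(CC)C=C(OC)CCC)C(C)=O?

Heavy atoms from the SMILES: 16 C, 1 I, 4 O.
Implicit hydrogens by atom environment:
  5 × C: 3 H each → 15
  5 × C: no H
  4 × C: 2 H each → 8
  4 × O: no H
  2 × C: 1 H each → 2
  1 × I: no H
  Total hydrogens = 25.
Molecular formula: C16H25IO4

C16H25IO4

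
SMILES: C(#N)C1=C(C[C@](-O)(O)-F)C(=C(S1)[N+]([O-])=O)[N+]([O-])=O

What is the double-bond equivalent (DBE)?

Molecular formula from the SMILES: C7H4FN3O6S.
DoU = (2C + 2 + N − H − X)/2 = (2·7 + 2 + 3 − 4 − 1)/2 = 14/2 = 7.
(Structurally: 1 ring(s) + 6 π bond(s) = 7.)

7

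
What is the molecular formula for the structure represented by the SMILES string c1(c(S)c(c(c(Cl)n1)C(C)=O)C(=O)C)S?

C9H8ClNO2S2

Heavy atoms from the SMILES: 9 C, 1 Cl, 1 N, 2 O, 2 S.
Implicit hydrogens by atom environment:
  5 × C (aromatic): no H
  2 × C: 3 H each → 6
  2 × C: no H
  2 × O: no H
  2 × S: 1 H each → 2
  1 × Cl: no H
  1 × N (aromatic): no H
  Total hydrogens = 8.
Molecular formula: C9H8ClNO2S2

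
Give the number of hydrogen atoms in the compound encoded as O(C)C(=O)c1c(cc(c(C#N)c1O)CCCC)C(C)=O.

Hydrogens are implicit in SMILES; fill each atom to its normal valence:
  5 × C (aromatic): no H
  3 × C: 3 H each → 9
  3 × C: 2 H each → 6
  3 × C: no H
  3 × O: no H
  1 × C (aromatic): 1 H
  1 × N: no H
  1 × O: 1 H
  Total hydrogens = 17.

17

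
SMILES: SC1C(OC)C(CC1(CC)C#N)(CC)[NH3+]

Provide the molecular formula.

C11H21N2OS+

Heavy atoms from the SMILES: 11 C, 2 N, 1 O, 1 S.
Implicit hydrogens by atom environment:
  3 × C: 3 H each → 9
  3 × C: 2 H each → 6
  3 × C: no H
  2 × C: 1 H each → 2
  1 × N (charge +1): 3 H
  1 × N: no H
  1 × O: no H
  1 × S: 1 H
  Total hydrogens = 21.
Net charge +1.
Molecular formula: C11H21N2OS+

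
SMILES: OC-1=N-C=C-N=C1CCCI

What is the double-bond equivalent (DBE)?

Molecular formula from the SMILES: C7H9IN2O.
DoU = (2C + 2 + N − H − X)/2 = (2·7 + 2 + 2 − 9 − 1)/2 = 8/2 = 4.
(Structurally: 1 ring(s) + 3 π bond(s) = 4.)

4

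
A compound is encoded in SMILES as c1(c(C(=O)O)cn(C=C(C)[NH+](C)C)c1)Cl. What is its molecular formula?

Heavy atoms from the SMILES: 10 C, 1 Cl, 2 N, 2 O.
Implicit hydrogens by atom environment:
  3 × C: 3 H each → 9
  2 × C (aromatic): 1 H each → 2
  2 × C (aromatic): no H
  2 × C: no H
  1 × C: 1 H
  1 × Cl: no H
  1 × N (charge +1): 1 H
  1 × N (aromatic): no H
  1 × O: 1 H
  1 × O: no H
  Total hydrogens = 14.
Net charge +1.
Molecular formula: C10H14ClN2O2+

C10H14ClN2O2+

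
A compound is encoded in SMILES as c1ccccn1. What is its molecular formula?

C5H5N

Heavy atoms from the SMILES: 5 C, 1 N.
Implicit hydrogens by atom environment:
  5 × C (aromatic): 1 H each → 5
  1 × N (aromatic): no H
  Total hydrogens = 5.
Molecular formula: C5H5N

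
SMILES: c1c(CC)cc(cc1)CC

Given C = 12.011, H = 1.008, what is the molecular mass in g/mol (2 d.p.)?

134.22

Molecular formula: C10H14.
M = 10×12.011 + 14×1.008 = 134.22 g/mol.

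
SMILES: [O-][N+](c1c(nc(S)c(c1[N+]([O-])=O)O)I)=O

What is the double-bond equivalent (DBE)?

Molecular formula from the SMILES: C5H2IN3O5S.
DoU = (2C + 2 + N − H − X)/2 = (2·5 + 2 + 3 − 2 − 1)/2 = 12/2 = 6.
(Structurally: 1 ring(s) + 5 π bond(s) = 6.)

6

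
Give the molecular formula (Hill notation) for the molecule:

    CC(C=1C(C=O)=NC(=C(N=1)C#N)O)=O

C8H5N3O3

Heavy atoms from the SMILES: 8 C, 3 N, 3 O.
Implicit hydrogens by atom environment:
  4 × C (aromatic): no H
  2 × C: no H
  2 × N (aromatic): no H
  2 × O: no H
  1 × C: 3 H
  1 × C: 1 H
  1 × N: no H
  1 × O: 1 H
  Total hydrogens = 5.
Molecular formula: C8H5N3O3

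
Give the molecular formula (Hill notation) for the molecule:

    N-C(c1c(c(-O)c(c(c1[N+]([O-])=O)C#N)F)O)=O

Heavy atoms from the SMILES: 8 C, 1 F, 3 N, 5 O.
Implicit hydrogens by atom environment:
  6 × C (aromatic): no H
  2 × C: no H
  2 × O: 1 H each → 2
  2 × O: no H
  1 × F: no H
  1 × N: 2 H
  1 × N: no H
  1 × N (charge +1): no H
  1 × O (charge -1): no H
  Total hydrogens = 4.
Molecular formula: C8H4FN3O5

C8H4FN3O5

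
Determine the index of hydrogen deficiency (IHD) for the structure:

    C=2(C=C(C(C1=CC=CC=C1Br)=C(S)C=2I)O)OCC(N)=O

9

Molecular formula from the SMILES: C14H11BrINO3S.
DoU = (2C + 2 + N − H − X)/2 = (2·14 + 2 + 1 − 11 − 2)/2 = 18/2 = 9.
(Structurally: 2 ring(s) + 7 π bond(s) = 9.)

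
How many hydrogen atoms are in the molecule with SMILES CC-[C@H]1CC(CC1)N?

Hydrogens are implicit in SMILES; fill each atom to its normal valence:
  4 × C: 2 H each → 8
  2 × C: 1 H each → 2
  1 × C: 3 H
  1 × N: 2 H
  Total hydrogens = 15.

15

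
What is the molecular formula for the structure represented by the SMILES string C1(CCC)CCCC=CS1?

C9H16S

Heavy atoms from the SMILES: 9 C, 1 S.
Implicit hydrogens by atom environment:
  5 × C: 2 H each → 10
  3 × C: 1 H each → 3
  1 × C: 3 H
  1 × S: no H
  Total hydrogens = 16.
Molecular formula: C9H16S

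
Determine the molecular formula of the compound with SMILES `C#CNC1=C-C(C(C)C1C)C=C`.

C11H15N

Heavy atoms from the SMILES: 11 C, 1 N.
Implicit hydrogens by atom environment:
  6 × C: 1 H each → 6
  2 × C: 3 H each → 6
  2 × C: no H
  1 × C: 2 H
  1 × N: 1 H
  Total hydrogens = 15.
Molecular formula: C11H15N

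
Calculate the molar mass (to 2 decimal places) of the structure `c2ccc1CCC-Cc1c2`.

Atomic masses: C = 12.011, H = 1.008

132.21

Molecular formula: C10H12.
M = 10×12.011 + 12×1.008 = 132.21 g/mol.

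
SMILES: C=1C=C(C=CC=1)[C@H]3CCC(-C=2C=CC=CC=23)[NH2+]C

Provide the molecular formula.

C17H20N+

Heavy atoms from the SMILES: 17 C, 1 N.
Implicit hydrogens by atom environment:
  9 × C (aromatic): 1 H each → 9
  3 × C (aromatic): no H
  2 × C: 2 H each → 4
  2 × C: 1 H each → 2
  1 × C: 3 H
  1 × N (charge +1): 2 H
  Total hydrogens = 20.
Net charge +1.
Molecular formula: C17H20N+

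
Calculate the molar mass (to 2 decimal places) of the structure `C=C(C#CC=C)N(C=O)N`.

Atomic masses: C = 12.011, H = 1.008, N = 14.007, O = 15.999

Molecular formula: C7H8N2O.
M = 7×12.011 + 8×1.008 + 2×14.007 + 1×15.999 = 136.15 g/mol.

136.15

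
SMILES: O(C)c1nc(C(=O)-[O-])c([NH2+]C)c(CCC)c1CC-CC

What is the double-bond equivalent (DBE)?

5

Molecular formula from the SMILES: C15H24N2O3.
DoU = (2C + 2 + N − H − X)/2 = (2·15 + 2 + 2 − 24 − 0)/2 = 10/2 = 5.
(Structurally: 1 ring(s) + 4 π bond(s) = 5.)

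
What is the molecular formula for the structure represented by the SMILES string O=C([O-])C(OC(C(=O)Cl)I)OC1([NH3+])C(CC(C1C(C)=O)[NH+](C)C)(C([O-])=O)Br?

C14H19BrClIN2O8

Heavy atoms from the SMILES: 1 Br, 14 C, 1 Cl, 1 I, 2 N, 8 O.
Implicit hydrogens by atom environment:
  6 × C: no H
  6 × O: no H
  4 × C: 1 H each → 4
  3 × C: 3 H each → 9
  2 × O (charge -1): no H
  1 × Br: no H
  1 × C: 2 H
  1 × Cl: no H
  1 × I: no H
  1 × N (charge +1): 3 H
  1 × N (charge +1): 1 H
  Total hydrogens = 19.
Molecular formula: C14H19BrClIN2O8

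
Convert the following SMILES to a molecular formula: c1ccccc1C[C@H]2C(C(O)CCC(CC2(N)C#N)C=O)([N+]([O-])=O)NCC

C19H26N4O4

Heavy atoms from the SMILES: 19 C, 4 N, 4 O.
Implicit hydrogens by atom environment:
  5 × C: 2 H each → 10
  5 × C (aromatic): 1 H each → 5
  4 × C: 1 H each → 4
  3 × C: no H
  2 × O: no H
  1 × C: 3 H
  1 × C (aromatic): no H
  1 × N: 2 H
  1 × N: 1 H
  1 × N (charge +1): no H
  1 × N: no H
  1 × O: 1 H
  1 × O (charge -1): no H
  Total hydrogens = 26.
Molecular formula: C19H26N4O4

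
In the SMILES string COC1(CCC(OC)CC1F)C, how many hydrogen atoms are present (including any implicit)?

Hydrogens are implicit in SMILES; fill each atom to its normal valence:
  3 × C: 3 H each → 9
  3 × C: 2 H each → 6
  2 × C: 1 H each → 2
  2 × O: no H
  1 × C: no H
  1 × F: no H
  Total hydrogens = 17.

17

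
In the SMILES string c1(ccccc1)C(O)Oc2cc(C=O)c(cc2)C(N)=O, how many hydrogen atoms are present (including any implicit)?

13

Hydrogens are implicit in SMILES; fill each atom to its normal valence:
  8 × C (aromatic): 1 H each → 8
  4 × C (aromatic): no H
  3 × O: no H
  2 × C: 1 H each → 2
  1 × C: no H
  1 × N: 2 H
  1 × O: 1 H
  Total hydrogens = 13.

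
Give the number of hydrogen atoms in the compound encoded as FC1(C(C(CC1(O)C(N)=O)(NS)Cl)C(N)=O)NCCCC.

20

Hydrogens are implicit in SMILES; fill each atom to its normal valence:
  5 × C: no H
  4 × C: 2 H each → 8
  2 × N: 2 H each → 4
  2 × N: 1 H each → 2
  2 × O: no H
  1 × C: 3 H
  1 × C: 1 H
  1 × Cl: no H
  1 × F: no H
  1 × O: 1 H
  1 × S: 1 H
  Total hydrogens = 20.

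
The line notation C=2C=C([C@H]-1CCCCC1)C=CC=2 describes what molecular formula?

Heavy atoms from the SMILES: 12 C.
Implicit hydrogens by atom environment:
  5 × C: 2 H each → 10
  5 × C (aromatic): 1 H each → 5
  1 × C: 1 H
  1 × C (aromatic): no H
  Total hydrogens = 16.
Molecular formula: C12H16

C12H16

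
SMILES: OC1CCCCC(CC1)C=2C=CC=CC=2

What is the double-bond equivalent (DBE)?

5

Molecular formula from the SMILES: C14H20O.
DoU = (2C + 2 + N − H − X)/2 = (2·14 + 2 + 0 − 20 − 0)/2 = 10/2 = 5.
(Structurally: 2 ring(s) + 3 π bond(s) = 5.)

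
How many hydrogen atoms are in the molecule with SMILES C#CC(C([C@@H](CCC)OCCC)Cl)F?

18

Hydrogens are implicit in SMILES; fill each atom to its normal valence:
  4 × C: 2 H each → 8
  4 × C: 1 H each → 4
  2 × C: 3 H each → 6
  1 × C: no H
  1 × Cl: no H
  1 × F: no H
  1 × O: no H
  Total hydrogens = 18.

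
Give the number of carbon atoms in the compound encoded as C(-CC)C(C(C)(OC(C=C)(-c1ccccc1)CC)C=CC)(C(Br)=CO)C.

The symbol for carbon appears 23 times in the SMILES. Lowercase c denotes aromatic carbon and counts toward C.

23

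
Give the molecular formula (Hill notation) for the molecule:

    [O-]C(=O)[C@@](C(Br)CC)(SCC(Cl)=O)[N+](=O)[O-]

Heavy atoms from the SMILES: 1 Br, 7 C, 1 Cl, 1 N, 5 O, 1 S.
Implicit hydrogens by atom environment:
  3 × C: no H
  3 × O: no H
  2 × C: 2 H each → 4
  2 × O (charge -1): no H
  1 × Br: no H
  1 × C: 3 H
  1 × C: 1 H
  1 × Cl: no H
  1 × N (charge +1): no H
  1 × S: no H
  Total hydrogens = 8.
Net charge -1.
Molecular formula: C7H8BrClNO5S-

C7H8BrClNO5S-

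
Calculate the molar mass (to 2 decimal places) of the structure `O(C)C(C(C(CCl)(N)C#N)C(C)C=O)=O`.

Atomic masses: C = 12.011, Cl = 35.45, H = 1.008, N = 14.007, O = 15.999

Molecular formula: C9H13ClN2O3.
M = 9×12.011 + 1×35.45 + 13×1.008 + 2×14.007 + 3×15.999 = 232.66 g/mol.

232.66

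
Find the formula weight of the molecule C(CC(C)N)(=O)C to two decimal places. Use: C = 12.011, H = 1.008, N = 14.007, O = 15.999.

101.15

Molecular formula: C5H11NO.
M = 5×12.011 + 11×1.008 + 1×14.007 + 1×15.999 = 101.15 g/mol.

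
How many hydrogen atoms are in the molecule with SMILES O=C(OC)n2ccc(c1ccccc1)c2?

11

Hydrogens are implicit in SMILES; fill each atom to its normal valence:
  8 × C (aromatic): 1 H each → 8
  2 × C (aromatic): no H
  2 × O: no H
  1 × C: 3 H
  1 × C: no H
  1 × N (aromatic): no H
  Total hydrogens = 11.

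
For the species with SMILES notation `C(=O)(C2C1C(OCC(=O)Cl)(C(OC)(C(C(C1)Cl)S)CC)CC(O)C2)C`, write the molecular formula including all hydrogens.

C17H26Cl2O5S

Heavy atoms from the SMILES: 17 C, 2 Cl, 5 O, 1 S.
Implicit hydrogens by atom environment:
  5 × C: 2 H each → 10
  5 × C: 1 H each → 5
  4 × C: no H
  4 × O: no H
  3 × C: 3 H each → 9
  2 × Cl: no H
  1 × O: 1 H
  1 × S: 1 H
  Total hydrogens = 26.
Molecular formula: C17H26Cl2O5S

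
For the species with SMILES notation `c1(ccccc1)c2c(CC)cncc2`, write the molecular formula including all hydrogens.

Heavy atoms from the SMILES: 13 C, 1 N.
Implicit hydrogens by atom environment:
  8 × C (aromatic): 1 H each → 8
  3 × C (aromatic): no H
  1 × C: 3 H
  1 × C: 2 H
  1 × N (aromatic): no H
  Total hydrogens = 13.
Molecular formula: C13H13N

C13H13N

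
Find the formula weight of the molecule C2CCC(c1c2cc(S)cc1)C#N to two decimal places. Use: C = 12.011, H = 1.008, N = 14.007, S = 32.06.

Molecular formula: C11H11NS.
M = 11×12.011 + 11×1.008 + 1×14.007 + 1×32.06 = 189.28 g/mol.

189.28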